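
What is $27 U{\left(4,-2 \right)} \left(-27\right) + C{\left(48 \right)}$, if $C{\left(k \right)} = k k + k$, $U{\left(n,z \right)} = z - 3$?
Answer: $5997$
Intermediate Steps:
$U{\left(n,z \right)} = -3 + z$ ($U{\left(n,z \right)} = z - 3 = -3 + z$)
$C{\left(k \right)} = k + k^{2}$ ($C{\left(k \right)} = k^{2} + k = k + k^{2}$)
$27 U{\left(4,-2 \right)} \left(-27\right) + C{\left(48 \right)} = 27 \left(-3 - 2\right) \left(-27\right) + 48 \left(1 + 48\right) = 27 \left(-5\right) \left(-27\right) + 48 \cdot 49 = \left(-135\right) \left(-27\right) + 2352 = 3645 + 2352 = 5997$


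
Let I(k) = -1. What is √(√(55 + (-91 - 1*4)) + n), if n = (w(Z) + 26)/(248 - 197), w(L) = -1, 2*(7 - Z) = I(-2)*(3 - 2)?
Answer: √(1275 + 5202*I*√10)/51 ≈ 1.8485 + 1.7107*I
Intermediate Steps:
Z = 15/2 (Z = 7 - (-1)*(3 - 2)/2 = 7 - (-1)/2 = 7 - ½*(-1) = 7 + ½ = 15/2 ≈ 7.5000)
n = 25/51 (n = (-1 + 26)/(248 - 197) = 25/51 ≈ 0.49020)
√(√(55 + (-91 - 1*4)) + n) = √(√(55 + (-91 - 1*4)) + 25/51) = √(√(55 + (-91 - 4)) + 25/51) = √(√(55 - 95) + 25/51) = √(√(-40) + 25/51) = √(2*I*√10 + 25/51) = √(25/51 + 2*I*√10)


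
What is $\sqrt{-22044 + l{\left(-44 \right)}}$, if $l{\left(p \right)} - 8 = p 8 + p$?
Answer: $4 i \sqrt{1402} \approx 149.77 i$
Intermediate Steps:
$l{\left(p \right)} = 8 + 9 p$ ($l{\left(p \right)} = 8 + \left(p 8 + p\right) = 8 + \left(8 p + p\right) = 8 + 9 p$)
$\sqrt{-22044 + l{\left(-44 \right)}} = \sqrt{-22044 + \left(8 + 9 \left(-44\right)\right)} = \sqrt{-22044 + \left(8 - 396\right)} = \sqrt{-22044 - 388} = \sqrt{-22432} = 4 i \sqrt{1402}$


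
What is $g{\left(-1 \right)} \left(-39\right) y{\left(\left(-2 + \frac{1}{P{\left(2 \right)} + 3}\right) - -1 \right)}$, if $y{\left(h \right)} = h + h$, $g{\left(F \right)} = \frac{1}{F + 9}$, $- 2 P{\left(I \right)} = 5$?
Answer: $- \frac{39}{4} \approx -9.75$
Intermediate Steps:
$P{\left(I \right)} = - \frac{5}{2}$ ($P{\left(I \right)} = \left(- \frac{1}{2}\right) 5 = - \frac{5}{2}$)
$g{\left(F \right)} = \frac{1}{9 + F}$
$y{\left(h \right)} = 2 h$
$g{\left(-1 \right)} \left(-39\right) y{\left(\left(-2 + \frac{1}{P{\left(2 \right)} + 3}\right) - -1 \right)} = \frac{1}{9 - 1} \left(-39\right) 2 \left(\left(-2 + \frac{1}{- \frac{5}{2} + 3}\right) - -1\right) = \frac{1}{8} \left(-39\right) 2 \left(\left(-2 + \frac{1}{\frac{1}{2}}\right) + 1\right) = \frac{1}{8} \left(-39\right) 2 \left(\left(-2 + 2\right) + 1\right) = - \frac{39 \cdot 2 \left(0 + 1\right)}{8} = - \frac{39 \cdot 2 \cdot 1}{8} = \left(- \frac{39}{8}\right) 2 = - \frac{39}{4}$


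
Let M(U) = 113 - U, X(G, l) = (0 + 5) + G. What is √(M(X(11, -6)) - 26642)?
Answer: I*√26545 ≈ 162.93*I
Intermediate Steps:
X(G, l) = 5 + G
√(M(X(11, -6)) - 26642) = √((113 - (5 + 11)) - 26642) = √((113 - 1*16) - 26642) = √((113 - 16) - 26642) = √(97 - 26642) = √(-26545) = I*√26545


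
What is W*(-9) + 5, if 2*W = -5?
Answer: 55/2 ≈ 27.500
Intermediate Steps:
W = -5/2 (W = (1/2)*(-5) = -5/2 ≈ -2.5000)
W*(-9) + 5 = -5/2*(-9) + 5 = 45/2 + 5 = 55/2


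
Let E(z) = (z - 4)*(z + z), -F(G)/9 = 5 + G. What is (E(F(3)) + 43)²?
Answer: 120714169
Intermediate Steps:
F(G) = -45 - 9*G (F(G) = -9*(5 + G) = -45 - 9*G)
E(z) = 2*z*(-4 + z) (E(z) = (-4 + z)*(2*z) = 2*z*(-4 + z))
(E(F(3)) + 43)² = (2*(-45 - 9*3)*(-4 + (-45 - 9*3)) + 43)² = (2*(-45 - 27)*(-4 + (-45 - 27)) + 43)² = (2*(-72)*(-4 - 72) + 43)² = (2*(-72)*(-76) + 43)² = (10944 + 43)² = 10987² = 120714169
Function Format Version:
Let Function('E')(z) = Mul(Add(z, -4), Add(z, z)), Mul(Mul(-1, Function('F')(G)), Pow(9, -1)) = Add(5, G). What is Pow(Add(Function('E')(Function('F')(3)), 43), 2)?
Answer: 120714169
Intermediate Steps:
Function('F')(G) = Add(-45, Mul(-9, G)) (Function('F')(G) = Mul(-9, Add(5, G)) = Add(-45, Mul(-9, G)))
Function('E')(z) = Mul(2, z, Add(-4, z)) (Function('E')(z) = Mul(Add(-4, z), Mul(2, z)) = Mul(2, z, Add(-4, z)))
Pow(Add(Function('E')(Function('F')(3)), 43), 2) = Pow(Add(Mul(2, Add(-45, Mul(-9, 3)), Add(-4, Add(-45, Mul(-9, 3)))), 43), 2) = Pow(Add(Mul(2, Add(-45, -27), Add(-4, Add(-45, -27))), 43), 2) = Pow(Add(Mul(2, -72, Add(-4, -72)), 43), 2) = Pow(Add(Mul(2, -72, -76), 43), 2) = Pow(Add(10944, 43), 2) = Pow(10987, 2) = 120714169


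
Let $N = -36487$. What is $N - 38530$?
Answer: $-75017$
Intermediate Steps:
$N - 38530 = -36487 - 38530 = -75017$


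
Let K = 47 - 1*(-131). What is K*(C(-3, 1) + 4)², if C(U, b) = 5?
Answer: 14418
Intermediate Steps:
K = 178 (K = 47 + 131 = 178)
K*(C(-3, 1) + 4)² = 178*(5 + 4)² = 178*9² = 178*81 = 14418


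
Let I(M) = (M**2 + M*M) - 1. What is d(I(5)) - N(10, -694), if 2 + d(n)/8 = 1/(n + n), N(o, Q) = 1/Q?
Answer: -541271/34006 ≈ -15.917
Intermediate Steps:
I(M) = -1 + 2*M**2 (I(M) = (M**2 + M**2) - 1 = 2*M**2 - 1 = -1 + 2*M**2)
d(n) = -16 + 4/n (d(n) = -16 + 8/(n + n) = -16 + 8/((2*n)) = -16 + 8*(1/(2*n)) = -16 + 4/n)
d(I(5)) - N(10, -694) = (-16 + 4/(-1 + 2*5**2)) - 1/(-694) = (-16 + 4/(-1 + 2*25)) - 1*(-1/694) = (-16 + 4/(-1 + 50)) + 1/694 = (-16 + 4/49) + 1/694 = -780/49 + 1/694 = -541271/34006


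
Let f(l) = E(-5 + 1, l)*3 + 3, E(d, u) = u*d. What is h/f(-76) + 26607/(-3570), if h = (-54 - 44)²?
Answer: 18935/6222 ≈ 3.0432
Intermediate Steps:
E(d, u) = d*u
h = 9604 (h = (-98)² = 9604)
f(l) = 3 - 12*l (f(l) = ((-5 + 1)*l)*3 + 3 = -4*l*3 + 3 = -12*l + 3 = 3 - 12*l)
h/f(-76) + 26607/(-3570) = 9604/(3 - 12*(-76)) + 26607/(-3570) = 9604/(3 + 912) + 26607*(-1/3570) = 9604/915 - 1267/170 = 18935/6222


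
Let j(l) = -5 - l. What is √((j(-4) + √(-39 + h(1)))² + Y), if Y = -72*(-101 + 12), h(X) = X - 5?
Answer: √(6366 - 2*I*√43) ≈ 79.787 - 0.0822*I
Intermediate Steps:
h(X) = -5 + X
Y = 6408 (Y = -72*(-89) = 6408)
√((j(-4) + √(-39 + h(1)))² + Y) = √(((-5 - 1*(-4)) + √(-39 + (-5 + 1)))² + 6408) = √(((-5 + 4) + √(-39 - 4))² + 6408) = √((-1 + √(-43))² + 6408) = √((-1 + I*√43)² + 6408) = √(6408 + (-1 + I*√43)²)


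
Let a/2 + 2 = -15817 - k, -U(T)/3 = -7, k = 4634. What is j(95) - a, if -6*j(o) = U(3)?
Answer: 81805/2 ≈ 40903.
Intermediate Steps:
U(T) = 21 (U(T) = -3*(-7) = 21)
a = -40906 (a = -4 + 2*(-15817 - 1*4634) = -4 + 2*(-15817 - 4634) = -4 + 2*(-20451) = -4 - 40902 = -40906)
j(o) = -7/2 (j(o) = -⅙*21 = -7/2)
j(95) - a = -7/2 - 1*(-40906) = -7/2 + 40906 = 81805/2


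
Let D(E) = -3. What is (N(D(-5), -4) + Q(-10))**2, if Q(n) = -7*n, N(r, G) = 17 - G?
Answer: 8281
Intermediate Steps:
(N(D(-5), -4) + Q(-10))**2 = ((17 - 1*(-4)) - 7*(-10))**2 = ((17 + 4) + 70)**2 = (21 + 70)**2 = 91**2 = 8281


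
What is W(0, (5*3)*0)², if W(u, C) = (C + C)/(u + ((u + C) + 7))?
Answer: 0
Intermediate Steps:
W(u, C) = 2*C/(7 + C + 2*u) (W(u, C) = (2*C)/(u + ((C + u) + 7)) = (2*C)/(u + (7 + C + u)) = (2*C)/(7 + C + 2*u) = 2*C/(7 + C + 2*u))
W(0, (5*3)*0)² = (2*((5*3)*0)/(7 + (5*3)*0 + 2*0))² = (2*(15*0)/(7 + 15*0 + 0))² = (2*0/(7 + 0 + 0))² = (2*0/7)² = (2*0*(⅐))² = 0² = 0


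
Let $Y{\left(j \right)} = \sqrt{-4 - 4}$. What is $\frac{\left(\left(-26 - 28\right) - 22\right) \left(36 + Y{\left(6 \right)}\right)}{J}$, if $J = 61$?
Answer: $- \frac{2736}{61} - \frac{152 i \sqrt{2}}{61} \approx -44.852 - 3.5239 i$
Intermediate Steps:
$Y{\left(j \right)} = 2 i \sqrt{2}$ ($Y{\left(j \right)} = \sqrt{-8} = 2 i \sqrt{2}$)
$\frac{\left(\left(-26 - 28\right) - 22\right) \left(36 + Y{\left(6 \right)}\right)}{J} = \frac{\left(\left(-26 - 28\right) - 22\right) \left(36 + 2 i \sqrt{2}\right)}{61} = \left(-54 - 22\right) \left(36 + 2 i \sqrt{2}\right) \frac{1}{61} = - 76 \left(36 + 2 i \sqrt{2}\right) \frac{1}{61} = \left(-2736 - 152 i \sqrt{2}\right) \frac{1}{61} = - \frac{2736}{61} - \frac{152 i \sqrt{2}}{61}$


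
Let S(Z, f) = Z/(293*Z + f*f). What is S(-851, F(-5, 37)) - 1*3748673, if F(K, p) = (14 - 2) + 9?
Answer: -933052206195/248902 ≈ -3.7487e+6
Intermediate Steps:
F(K, p) = 21 (F(K, p) = 12 + 9 = 21)
S(Z, f) = Z/(f**2 + 293*Z) (S(Z, f) = Z/(293*Z + f**2) = Z/(f**2 + 293*Z))
S(-851, F(-5, 37)) - 1*3748673 = -851/(21**2 + 293*(-851)) - 1*3748673 = -851/(441 - 249343) - 3748673 = -851/(-248902) - 3748673 = -851*(-1/248902) - 3748673 = 851/248902 - 3748673 = -933052206195/248902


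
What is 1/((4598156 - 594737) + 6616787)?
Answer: 1/10620206 ≈ 9.4160e-8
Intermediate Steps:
1/((4598156 - 594737) + 6616787) = 1/(4003419 + 6616787) = 1/10620206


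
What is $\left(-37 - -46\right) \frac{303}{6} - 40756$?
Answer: $- \frac{80603}{2} \approx -40302.0$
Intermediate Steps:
$\left(-37 - -46\right) \frac{303}{6} - 40756 = \left(-37 + 46\right) 303 \cdot \frac{1}{6} - 40756 = 9 \cdot \frac{101}{2} - 40756 = \frac{909}{2} - 40756 = - \frac{80603}{2}$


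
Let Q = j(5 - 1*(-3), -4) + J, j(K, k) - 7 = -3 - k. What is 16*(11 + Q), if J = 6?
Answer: 400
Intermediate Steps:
j(K, k) = 4 - k (j(K, k) = 7 + (-3 - k) = 4 - k)
Q = 14 (Q = (4 - 1*(-4)) + 6 = (4 + 4) + 6 = 8 + 6 = 14)
16*(11 + Q) = 16*(11 + 14) = 16*25 = 400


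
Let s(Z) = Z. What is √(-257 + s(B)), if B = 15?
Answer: 11*I*√2 ≈ 15.556*I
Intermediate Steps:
√(-257 + s(B)) = √(-257 + 15) = √(-242) = 11*I*√2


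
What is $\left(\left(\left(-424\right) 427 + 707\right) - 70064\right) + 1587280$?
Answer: $1336875$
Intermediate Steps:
$\left(\left(\left(-424\right) 427 + 707\right) - 70064\right) + 1587280 = \left(\left(-181048 + 707\right) - 70064\right) + 1587280 = \left(-180341 - 70064\right) + 1587280 = -250405 + 1587280 = 1336875$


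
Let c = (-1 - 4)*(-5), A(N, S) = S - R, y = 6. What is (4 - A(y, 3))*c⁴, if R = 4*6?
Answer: 9765625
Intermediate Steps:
R = 24
A(N, S) = -24 + S (A(N, S) = S - 1*24 = S - 24 = -24 + S)
c = 25 (c = -5*(-5) = 25)
(4 - A(y, 3))*c⁴ = (4 - (-24 + 3))*25⁴ = (4 - 1*(-21))*390625 = (4 + 21)*390625 = 25*390625 = 9765625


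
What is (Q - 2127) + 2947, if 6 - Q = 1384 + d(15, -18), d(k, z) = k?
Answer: -573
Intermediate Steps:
Q = -1393 (Q = 6 - (1384 + 15) = 6 - 1*1399 = 6 - 1399 = -1393)
(Q - 2127) + 2947 = (-1393 - 2127) + 2947 = -3520 + 2947 = -573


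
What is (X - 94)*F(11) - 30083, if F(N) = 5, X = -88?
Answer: -30993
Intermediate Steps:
(X - 94)*F(11) - 30083 = (-88 - 94)*5 - 30083 = -182*5 - 30083 = -910 - 30083 = -30993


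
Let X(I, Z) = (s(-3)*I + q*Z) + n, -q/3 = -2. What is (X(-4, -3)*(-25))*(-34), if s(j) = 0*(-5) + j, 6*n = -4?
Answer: -17000/3 ≈ -5666.7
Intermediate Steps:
n = -⅔ (n = (⅙)*(-4) = -⅔ ≈ -0.66667)
q = 6 (q = -3*(-2) = 6)
s(j) = j (s(j) = 0 + j = j)
X(I, Z) = -⅔ - 3*I + 6*Z (X(I, Z) = (-3*I + 6*Z) - ⅔ = -⅔ - 3*I + 6*Z)
(X(-4, -3)*(-25))*(-34) = ((-⅔ - 3*(-4) + 6*(-3))*(-25))*(-34) = ((-⅔ + 12 - 18)*(-25))*(-34) = -20/3*(-25)*(-34) = (500/3)*(-34) = -17000/3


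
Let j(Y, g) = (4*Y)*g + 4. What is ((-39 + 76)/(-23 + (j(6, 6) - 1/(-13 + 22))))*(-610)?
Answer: -101565/562 ≈ -180.72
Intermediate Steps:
j(Y, g) = 4 + 4*Y*g (j(Y, g) = 4*Y*g + 4 = 4 + 4*Y*g)
((-39 + 76)/(-23 + (j(6, 6) - 1/(-13 + 22))))*(-610) = ((-39 + 76)/(-23 + ((4 + 4*6*6) - 1/(-13 + 22))))*(-610) = (37/(-23 + ((4 + 144) - 1/9)))*(-610) = (37/(-23 + (148 - 1*⅑)))*(-610) = (37/(-23 + (148 - ⅑)))*(-610) = (37/(-23 + 1331/9))*(-610) = (37/(1124/9))*(-610) = (37*(9/1124))*(-610) = (333/1124)*(-610) = -101565/562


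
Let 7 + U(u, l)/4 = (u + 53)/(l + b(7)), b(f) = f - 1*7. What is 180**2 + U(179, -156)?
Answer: 1262276/39 ≈ 32366.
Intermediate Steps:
b(f) = -7 + f (b(f) = f - 7 = -7 + f)
U(u, l) = -28 + 4*(53 + u)/l (U(u, l) = -28 + 4*((u + 53)/(l + (-7 + 7))) = -28 + 4*((53 + u)/(l + 0)) = -28 + 4*((53 + u)/l) = -28 + 4*(53 + u)/l)
180**2 + U(179, -156) = 180**2 + 4*(53 + 179 - 7*(-156))/(-156) = 32400 + 4*(-1/156)*(53 + 179 + 1092) = 32400 + 4*(-1/156)*1324 = 32400 - 1324/39 = 1262276/39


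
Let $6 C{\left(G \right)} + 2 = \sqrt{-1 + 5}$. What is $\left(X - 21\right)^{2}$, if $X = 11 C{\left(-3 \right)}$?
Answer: $441$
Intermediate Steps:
$C{\left(G \right)} = 0$ ($C{\left(G \right)} = - \frac{1}{3} + \frac{\sqrt{-1 + 5}}{6} = - \frac{1}{3} + \frac{\sqrt{4}}{6} = - \frac{1}{3} + \frac{1}{6} \cdot 2 = - \frac{1}{3} + \frac{1}{3} = 0$)
$X = 0$ ($X = 11 \cdot 0 = 0$)
$\left(X - 21\right)^{2} = \left(0 - 21\right)^{2} = \left(-21\right)^{2} = 441$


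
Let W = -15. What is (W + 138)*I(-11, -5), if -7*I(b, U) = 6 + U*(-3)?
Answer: -369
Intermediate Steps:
I(b, U) = -6/7 + 3*U/7 (I(b, U) = -(6 + U*(-3))/7 = -(6 - 3*U)/7 = -6/7 + 3*U/7)
(W + 138)*I(-11, -5) = (-15 + 138)*(-6/7 + (3/7)*(-5)) = 123*(-6/7 - 15/7) = 123*(-3) = -369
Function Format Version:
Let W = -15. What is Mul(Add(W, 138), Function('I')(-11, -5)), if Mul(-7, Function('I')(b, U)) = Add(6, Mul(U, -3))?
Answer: -369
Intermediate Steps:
Function('I')(b, U) = Add(Rational(-6, 7), Mul(Rational(3, 7), U)) (Function('I')(b, U) = Mul(Rational(-1, 7), Add(6, Mul(U, -3))) = Mul(Rational(-1, 7), Add(6, Mul(-3, U))) = Add(Rational(-6, 7), Mul(Rational(3, 7), U)))
Mul(Add(W, 138), Function('I')(-11, -5)) = Mul(Add(-15, 138), Add(Rational(-6, 7), Mul(Rational(3, 7), -5))) = Mul(123, Add(Rational(-6, 7), Rational(-15, 7))) = Mul(123, -3) = -369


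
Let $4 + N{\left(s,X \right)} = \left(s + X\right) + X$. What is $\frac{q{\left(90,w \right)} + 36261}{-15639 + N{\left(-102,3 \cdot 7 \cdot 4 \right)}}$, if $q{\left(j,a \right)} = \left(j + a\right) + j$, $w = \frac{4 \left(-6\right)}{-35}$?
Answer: $- \frac{1275459}{545195} \approx -2.3395$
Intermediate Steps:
$w = \frac{24}{35}$ ($w = \left(-24\right) \left(- \frac{1}{35}\right) = \frac{24}{35} \approx 0.68571$)
$N{\left(s,X \right)} = -4 + s + 2 X$ ($N{\left(s,X \right)} = -4 + \left(\left(s + X\right) + X\right) = -4 + \left(\left(X + s\right) + X\right) = -4 + \left(s + 2 X\right) = -4 + s + 2 X$)
$q{\left(j,a \right)} = a + 2 j$ ($q{\left(j,a \right)} = \left(a + j\right) + j = a + 2 j$)
$\frac{q{\left(90,w \right)} + 36261}{-15639 + N{\left(-102,3 \cdot 7 \cdot 4 \right)}} = \frac{\left(\frac{24}{35} + 2 \cdot 90\right) + 36261}{-15639 - \left(106 - 2 \cdot 3 \cdot 7 \cdot 4\right)} = \frac{\left(\frac{24}{35} + 180\right) + 36261}{-15639 - \left(106 - 42 \cdot 4\right)} = \frac{\frac{6324}{35} + 36261}{-15639 - -62} = \frac{1275459}{35 \left(-15639 - -62\right)} = \frac{1275459}{35 \left(-15639 + 62\right)} = \frac{1275459}{35 \left(-15577\right)} = \frac{1275459}{35} \left(- \frac{1}{15577}\right) = - \frac{1275459}{545195}$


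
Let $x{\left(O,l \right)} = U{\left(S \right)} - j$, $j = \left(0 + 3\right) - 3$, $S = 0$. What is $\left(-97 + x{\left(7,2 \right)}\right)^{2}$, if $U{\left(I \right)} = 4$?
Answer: $8649$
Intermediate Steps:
$j = 0$ ($j = 3 - 3 = 0$)
$x{\left(O,l \right)} = 4$ ($x{\left(O,l \right)} = 4 - 0 = 4 + 0 = 4$)
$\left(-97 + x{\left(7,2 \right)}\right)^{2} = \left(-97 + 4\right)^{2} = \left(-93\right)^{2} = 8649$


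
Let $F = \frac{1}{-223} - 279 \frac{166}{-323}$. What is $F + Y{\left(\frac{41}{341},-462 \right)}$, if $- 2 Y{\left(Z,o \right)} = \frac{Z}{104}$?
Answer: $\frac{732520081483}{5108872912} \approx 143.38$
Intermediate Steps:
$Y{\left(Z,o \right)} = - \frac{Z}{208}$ ($Y{\left(Z,o \right)} = - \frac{Z \frac{1}{104}}{2} = - \frac{\frac{1}{104} Z}{2} = - \frac{Z}{208}$)
$F = \frac{10327699}{72029}$ ($F = - \frac{1}{223} - 279 \cdot 166 \left(- \frac{1}{323}\right) = - \frac{1}{223} - - \frac{46314}{323} = - \frac{1}{223} + \frac{46314}{323} = \frac{10327699}{72029} \approx 143.38$)
$F + Y{\left(\frac{41}{341},-462 \right)} = \frac{10327699}{72029} - \frac{41 \cdot \frac{1}{341}}{208} = \frac{10327699}{72029} - \frac{41}{70928} = \frac{732520081483}{5108872912}$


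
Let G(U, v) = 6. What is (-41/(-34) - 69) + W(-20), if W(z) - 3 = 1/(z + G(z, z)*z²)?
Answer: -154209/2380 ≈ -64.794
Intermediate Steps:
W(z) = 3 + 1/(z + 6*z²)
(-41/(-34) - 69) + W(-20) = (-41/(-34) - 69) + (1 + 3*(-20) + 18*(-20)²)/((-20)*(1 + 6*(-20))) = (-41*(-1/34) - 69) - (1 - 60 + 18*400)/(20*(1 - 120)) = (41/34 - 69) - 1/20*(1 - 60 + 7200)/(-119) = -2305/34 - 1/20*(-1/119)*7141 = -2305/34 + 7141/2380 = -154209/2380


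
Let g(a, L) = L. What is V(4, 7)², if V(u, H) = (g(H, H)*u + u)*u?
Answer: 16384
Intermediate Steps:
V(u, H) = u*(u + H*u) (V(u, H) = (H*u + u)*u = (u + H*u)*u = u*(u + H*u))
V(4, 7)² = (4²*(1 + 7))² = (16*8)² = 128² = 16384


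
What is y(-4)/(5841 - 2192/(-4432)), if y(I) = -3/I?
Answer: 831/6472376 ≈ 0.00012839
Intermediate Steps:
y(-4)/(5841 - 2192/(-4432)) = (-3/(-4))/(5841 - 2192/(-4432)) = (-3*(-¼))/(5841 - 2192*(-1/4432)) = (¾)/(5841 + 137/277) = (¾)/(1618094/277) = (277/1618094)*(¾) = 831/6472376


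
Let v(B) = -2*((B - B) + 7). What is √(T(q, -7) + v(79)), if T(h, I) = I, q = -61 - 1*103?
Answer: I*√21 ≈ 4.5826*I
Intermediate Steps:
q = -164 (q = -61 - 103 = -164)
v(B) = -14 (v(B) = -2*(0 + 7) = -2*7 = -14)
√(T(q, -7) + v(79)) = √(-7 - 14) = √(-21) = I*√21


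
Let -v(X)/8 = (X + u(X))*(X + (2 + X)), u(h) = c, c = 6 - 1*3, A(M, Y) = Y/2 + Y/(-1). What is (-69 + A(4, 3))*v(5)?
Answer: 54144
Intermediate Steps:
A(M, Y) = -Y/2 (A(M, Y) = Y*(½) + Y*(-1) = Y/2 - Y = -Y/2)
c = 3 (c = 6 - 3 = 3)
u(h) = 3
v(X) = -8*(2 + 2*X)*(3 + X) (v(X) = -8*(X + 3)*(X + (2 + X)) = -8*(3 + X)*(2 + 2*X) = -8*(2 + 2*X)*(3 + X))
(-69 + A(4, 3))*v(5) = (-69 - ½*3)*(-48 - 64*5 - 16*5²) = (-69 - 3/2)*(-48 - 320 - 16*25) = -141*(-48 - 320 - 400)/2 = -141/2*(-768) = 54144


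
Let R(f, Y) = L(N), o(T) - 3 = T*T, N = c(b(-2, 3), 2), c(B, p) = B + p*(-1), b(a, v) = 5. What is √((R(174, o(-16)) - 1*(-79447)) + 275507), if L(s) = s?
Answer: √354957 ≈ 595.78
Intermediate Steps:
c(B, p) = B - p
N = 3 (N = 5 - 1*2 = 5 - 2 = 3)
o(T) = 3 + T² (o(T) = 3 + T*T = 3 + T²)
R(f, Y) = 3
√((R(174, o(-16)) - 1*(-79447)) + 275507) = √((3 - 1*(-79447)) + 275507) = √((3 + 79447) + 275507) = √(79450 + 275507) = √354957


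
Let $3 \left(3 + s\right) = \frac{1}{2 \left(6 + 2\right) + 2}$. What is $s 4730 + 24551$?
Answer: $\frac{282112}{27} \approx 10449.0$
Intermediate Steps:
$s = - \frac{161}{54}$ ($s = -3 + \frac{1}{3 \left(2 \left(6 + 2\right) + 2\right)} = -3 + \frac{1}{3 \left(2 \cdot 8 + 2\right)} = -3 + \frac{1}{3 \left(16 + 2\right)} = -3 + \frac{1}{3 \cdot 18} = -3 + \frac{1}{3} \cdot \frac{1}{18} = -3 + \frac{1}{54} = - \frac{161}{54} \approx -2.9815$)
$s 4730 + 24551 = \left(- \frac{161}{54}\right) 4730 + 24551 = - \frac{380765}{27} + 24551 = \frac{282112}{27}$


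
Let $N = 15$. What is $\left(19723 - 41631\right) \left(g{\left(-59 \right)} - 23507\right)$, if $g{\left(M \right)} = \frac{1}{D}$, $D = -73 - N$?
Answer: $\frac{11329815309}{22} \approx 5.1499 \cdot 10^{8}$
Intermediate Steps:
$D = -88$ ($D = -73 - 15 = -88$)
$g{\left(M \right)} = - \frac{1}{88}$ ($g{\left(M \right)} = \frac{1}{-88} = - \frac{1}{88}$)
$\left(19723 - 41631\right) \left(g{\left(-59 \right)} - 23507\right) = \left(19723 - 41631\right) \left(- \frac{1}{88} - 23507\right) = \left(-21908\right) \left(- \frac{2068617}{88}\right) = \frac{11329815309}{22}$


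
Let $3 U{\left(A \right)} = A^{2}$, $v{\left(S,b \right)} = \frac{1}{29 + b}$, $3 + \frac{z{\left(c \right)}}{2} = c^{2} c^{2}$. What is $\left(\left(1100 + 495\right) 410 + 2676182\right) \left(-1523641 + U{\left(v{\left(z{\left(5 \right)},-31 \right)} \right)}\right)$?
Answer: $-5073925373101$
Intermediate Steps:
$z{\left(c \right)} = -6 + 2 c^{4}$ ($z{\left(c \right)} = -6 + 2 c^{2} c^{2} = -6 + 2 c^{4}$)
$U{\left(A \right)} = \frac{A^{2}}{3}$
$\left(\left(1100 + 495\right) 410 + 2676182\right) \left(-1523641 + U{\left(v{\left(z{\left(5 \right)},-31 \right)} \right)}\right) = \left(\left(1100 + 495\right) 410 + 2676182\right) \left(-1523641 + \frac{\left(\frac{1}{29 - 31}\right)^{2}}{3}\right) = \left(1595 \cdot 410 + 2676182\right) \left(-1523641 + \frac{\left(\frac{1}{-2}\right)^{2}}{3}\right) = \left(653950 + 2676182\right) \left(-1523641 + \frac{\left(- \frac{1}{2}\right)^{2}}{3}\right) = 3330132 \left(-1523641 + \frac{1}{3} \cdot \frac{1}{4}\right) = 3330132 \left(-1523641 + \frac{1}{12}\right) = 3330132 \left(- \frac{18283691}{12}\right) = -5073925373101$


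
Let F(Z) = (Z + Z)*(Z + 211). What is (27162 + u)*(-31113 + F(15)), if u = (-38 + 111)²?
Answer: -790603503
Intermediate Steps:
u = 5329 (u = 73² = 5329)
F(Z) = 2*Z*(211 + Z) (F(Z) = (2*Z)*(211 + Z) = 2*Z*(211 + Z))
(27162 + u)*(-31113 + F(15)) = (27162 + 5329)*(-31113 + 2*15*(211 + 15)) = 32491*(-31113 + 2*15*226) = 32491*(-31113 + 6780) = 32491*(-24333) = -790603503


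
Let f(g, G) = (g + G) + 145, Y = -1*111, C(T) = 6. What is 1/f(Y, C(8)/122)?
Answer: 61/2077 ≈ 0.029369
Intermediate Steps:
Y = -111
f(g, G) = 145 + G + g (f(g, G) = (G + g) + 145 = 145 + G + g)
1/f(Y, C(8)/122) = 1/(145 + 6/122 - 111) = 1/(145 + 6*(1/122) - 111) = 1/(145 + 3/61 - 111) = 1/(2077/61) = 61/2077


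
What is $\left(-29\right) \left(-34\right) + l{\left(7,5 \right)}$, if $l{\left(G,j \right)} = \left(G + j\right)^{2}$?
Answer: $1130$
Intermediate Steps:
$\left(-29\right) \left(-34\right) + l{\left(7,5 \right)} = \left(-29\right) \left(-34\right) + \left(7 + 5\right)^{2} = 986 + 12^{2} = 986 + 144 = 1130$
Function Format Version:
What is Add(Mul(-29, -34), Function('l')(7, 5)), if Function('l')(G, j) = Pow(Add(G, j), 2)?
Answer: 1130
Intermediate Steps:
Add(Mul(-29, -34), Function('l')(7, 5)) = Add(Mul(-29, -34), Pow(Add(7, 5), 2)) = Add(986, Pow(12, 2)) = Add(986, 144) = 1130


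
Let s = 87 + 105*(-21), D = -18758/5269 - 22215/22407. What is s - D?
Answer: -7561181141/3577651 ≈ -2113.4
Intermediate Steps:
D = -16283677/3577651 (D = -18758*1/5269 - 22215*1/22407 = -18758/5269 - 7405/7469 = -16283677/3577651 ≈ -4.5515)
s = -2118 (s = 87 - 2205 = -2118)
s - D = -2118 - 1*(-16283677/3577651) = -2118 + 16283677/3577651 = -7561181141/3577651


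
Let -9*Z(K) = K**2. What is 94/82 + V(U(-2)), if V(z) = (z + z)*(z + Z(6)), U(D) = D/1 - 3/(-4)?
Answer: 4681/328 ≈ 14.271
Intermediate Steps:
Z(K) = -K**2/9
U(D) = 3/4 + D (U(D) = D*1 - 3*(-1/4) = D + 3/4 = 3/4 + D)
V(z) = 2*z*(-4 + z) (V(z) = (z + z)*(z - 1/9*6**2) = (2*z)*(z - 1/9*36) = (2*z)*(z - 4) = (2*z)*(-4 + z) = 2*z*(-4 + z))
94/82 + V(U(-2)) = 94/82 + 2*(3/4 - 2)*(-4 + (3/4 - 2)) = 94*(1/82) + 2*(-5/4)*(-4 - 5/4) = 47/41 + 2*(-5/4)*(-21/4) = 47/41 + 105/8 = 4681/328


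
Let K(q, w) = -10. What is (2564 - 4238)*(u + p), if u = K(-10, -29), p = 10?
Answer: 0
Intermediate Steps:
u = -10
(2564 - 4238)*(u + p) = (2564 - 4238)*(-10 + 10) = -1674*0 = 0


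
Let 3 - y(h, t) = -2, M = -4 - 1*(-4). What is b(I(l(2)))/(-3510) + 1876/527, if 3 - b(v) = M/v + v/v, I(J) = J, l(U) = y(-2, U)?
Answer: 3291853/924885 ≈ 3.5592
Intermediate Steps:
M = 0 (M = -4 + 4 = 0)
y(h, t) = 5 (y(h, t) = 3 - 1*(-2) = 3 + 2 = 5)
l(U) = 5
b(v) = 2 (b(v) = 3 - (0/v + v/v) = 3 - (0 + 1) = 3 - 1*1 = 3 - 1 = 2)
b(I(l(2)))/(-3510) + 1876/527 = 2/(-3510) + 1876/527 = 2*(-1/3510) + 1876*(1/527) = -1/1755 + 1876/527 = 3291853/924885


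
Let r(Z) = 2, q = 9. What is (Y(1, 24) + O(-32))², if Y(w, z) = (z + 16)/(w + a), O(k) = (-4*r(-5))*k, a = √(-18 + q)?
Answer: 67456 - 6240*I ≈ 67456.0 - 6240.0*I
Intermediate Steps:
a = 3*I (a = √(-18 + 9) = √(-9) = 3*I ≈ 3.0*I)
O(k) = -8*k (O(k) = (-4*2)*k = -8*k)
Y(w, z) = (16 + z)/(w + 3*I) (Y(w, z) = (z + 16)/(w + 3*I) = (16 + z)/(w + 3*I))
(Y(1, 24) + O(-32))² = ((16 + 24)/(1 + 3*I) - 8*(-32))² = (((1 - 3*I)/10)*40 + 256)² = (4*(1 - 3*I) + 256)² = (256 + 4*(1 - 3*I))²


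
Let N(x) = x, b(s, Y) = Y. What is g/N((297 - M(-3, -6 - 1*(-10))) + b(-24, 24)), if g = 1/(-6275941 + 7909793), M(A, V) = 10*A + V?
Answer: 1/566946644 ≈ 1.7638e-9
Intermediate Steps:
M(A, V) = V + 10*A
g = 1/1633852 ≈ 6.1205e-7
g/N((297 - M(-3, -6 - 1*(-10))) + b(-24, 24)) = 1/(1633852*((297 - ((-6 - 1*(-10)) + 10*(-3))) + 24)) = 1/(1633852*((297 - ((-6 + 10) - 30)) + 24)) = 1/(1633852*((297 - (4 - 30)) + 24)) = 1/(1633852*((297 - 1*(-26)) + 24)) = 1/(1633852*((297 + 26) + 24)) = 1/(1633852*(323 + 24)) = (1/1633852)/347 = (1/1633852)*(1/347) = 1/566946644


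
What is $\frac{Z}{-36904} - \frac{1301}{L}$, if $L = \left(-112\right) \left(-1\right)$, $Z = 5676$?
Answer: $- \frac{868711}{73808} \approx -11.77$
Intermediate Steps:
$L = 112$
$\frac{Z}{-36904} - \frac{1301}{L} = \frac{5676}{-36904} - \frac{1301}{112} = 5676 \left(- \frac{1}{36904}\right) - \frac{1301}{112} = - \frac{1419}{9226} - \frac{1301}{112} = - \frac{868711}{73808}$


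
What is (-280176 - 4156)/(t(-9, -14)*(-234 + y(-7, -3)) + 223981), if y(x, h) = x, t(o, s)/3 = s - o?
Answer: -71083/56899 ≈ -1.2493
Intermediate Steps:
t(o, s) = -3*o + 3*s (t(o, s) = 3*(s - o) = -3*o + 3*s)
(-280176 - 4156)/(t(-9, -14)*(-234 + y(-7, -3)) + 223981) = (-280176 - 4156)/((-3*(-9) + 3*(-14))*(-234 - 7) + 223981) = -284332/((27 - 42)*(-241) + 223981) = -284332/(-15*(-241) + 223981) = -284332/(3615 + 223981) = -284332/227596 = -284332*1/227596 = -71083/56899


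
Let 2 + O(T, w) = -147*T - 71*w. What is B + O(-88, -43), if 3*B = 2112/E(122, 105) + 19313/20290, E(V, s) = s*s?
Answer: 715266639037/44739450 ≈ 15987.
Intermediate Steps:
E(V, s) = s**2
O(T, w) = -2 - 147*T - 71*w (O(T, w) = -2 + (-147*T - 71*w) = -2 - 147*T - 71*w)
B = 17051887/44739450 (B = (2112/(105**2) + 19313/20290)/3 = (2112/11025 + 19313*(1/20290))/3 = (2112*(1/11025) + 19313/20290)/3 = (704/3675 + 19313/20290)/3 = (1/3)*(17051887/14913150) = 17051887/44739450 ≈ 0.38114)
B + O(-88, -43) = 17051887/44739450 + (-2 - 147*(-88) - 71*(-43)) = 17051887/44739450 + (-2 + 12936 + 3053) = 17051887/44739450 + 15987 = 715266639037/44739450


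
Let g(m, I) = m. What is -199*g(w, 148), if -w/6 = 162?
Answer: 193428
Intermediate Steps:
w = -972 (w = -6*162 = -972)
-199*g(w, 148) = -199*(-972) = 193428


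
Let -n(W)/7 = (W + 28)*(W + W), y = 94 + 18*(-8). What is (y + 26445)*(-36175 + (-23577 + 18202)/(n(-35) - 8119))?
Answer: -11027295181500/11549 ≈ -9.5483e+8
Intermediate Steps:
y = -50 (y = 94 - 144 = -50)
n(W) = -14*W*(28 + W) (n(W) = -7*(W + 28)*(W + W) = -7*(28 + W)*2*W = -14*W*(28 + W))
(y + 26445)*(-36175 + (-23577 + 18202)/(n(-35) - 8119)) = (-50 + 26445)*(-36175 + (-23577 + 18202)/(-14*(-35)*(28 - 35) - 8119)) = 26395*(-36175 - 5375/(-14*(-35)*(-7) - 8119)) = 26395*(-36175 - 5375/(-3430 - 8119)) = 26395*(-36175 - 5375/(-11549)) = 26395*(-36175 - 5375*(-1/11549)) = 26395*(-36175 + 5375/11549) = 26395*(-417779700/11549) = -11027295181500/11549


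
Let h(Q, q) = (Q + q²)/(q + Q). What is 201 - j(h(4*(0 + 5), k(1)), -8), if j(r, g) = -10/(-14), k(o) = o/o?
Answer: 1402/7 ≈ 200.29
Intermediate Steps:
k(o) = 1
h(Q, q) = (Q + q²)/(Q + q)
j(r, g) = 5/7 (j(r, g) = -10*(-1/14) = 5/7)
201 - j(h(4*(0 + 5), k(1)), -8) = 201 - 1*5/7 = 201 - 5/7 = 1402/7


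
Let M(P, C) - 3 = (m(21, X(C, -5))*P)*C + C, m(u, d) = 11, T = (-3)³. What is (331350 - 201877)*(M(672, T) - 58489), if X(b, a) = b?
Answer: -33416592881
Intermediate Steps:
T = -27
M(P, C) = 3 + C + 11*C*P (M(P, C) = 3 + ((11*P)*C + C) = 3 + (11*C*P + C) = 3 + (C + 11*C*P) = 3 + C + 11*C*P)
(331350 - 201877)*(M(672, T) - 58489) = (331350 - 201877)*((3 - 27 + 11*(-27)*672) - 58489) = 129473*((3 - 27 - 199584) - 58489) = 129473*(-199608 - 58489) = 129473*(-258097) = -33416592881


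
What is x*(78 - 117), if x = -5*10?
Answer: 1950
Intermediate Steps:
x = -50
x*(78 - 117) = -50*(78 - 117) = -50*(-39) = 1950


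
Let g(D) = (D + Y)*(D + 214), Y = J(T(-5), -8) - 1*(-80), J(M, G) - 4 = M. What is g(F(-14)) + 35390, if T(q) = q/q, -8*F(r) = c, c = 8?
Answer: 53282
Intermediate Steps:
F(r) = -1 (F(r) = -1/8*8 = -1)
T(q) = 1
J(M, G) = 4 + M
Y = 85 (Y = (4 + 1) - 1*(-80) = 5 + 80 = 85)
g(D) = (85 + D)*(214 + D) (g(D) = (D + 85)*(D + 214) = (85 + D)*(214 + D))
g(F(-14)) + 35390 = (18190 + (-1)**2 + 299*(-1)) + 35390 = (18190 + 1 - 299) + 35390 = 17892 + 35390 = 53282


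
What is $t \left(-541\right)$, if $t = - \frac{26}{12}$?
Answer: $\frac{7033}{6} \approx 1172.2$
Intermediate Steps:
$t = - \frac{13}{6}$ ($t = \left(-26\right) \frac{1}{12} = - \frac{13}{6} \approx -2.1667$)
$t \left(-541\right) = \left(- \frac{13}{6}\right) \left(-541\right) = \frac{7033}{6}$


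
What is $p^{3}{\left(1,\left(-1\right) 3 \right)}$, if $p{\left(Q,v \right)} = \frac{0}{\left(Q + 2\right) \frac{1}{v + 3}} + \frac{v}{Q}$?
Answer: $-27$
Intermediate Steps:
$p{\left(Q,v \right)} = \frac{v}{Q}$ ($p{\left(Q,v \right)} = \frac{0}{\left(2 + Q\right) \frac{1}{3 + v}} + \frac{v}{Q} = \frac{0}{\frac{1}{3 + v} \left(2 + Q\right)} + \frac{v}{Q} = 0 \frac{3 + v}{2 + Q} + \frac{v}{Q} = 0 + \frac{v}{Q} = \frac{v}{Q}$)
$p^{3}{\left(1,\left(-1\right) 3 \right)} = \left(\frac{\left(-1\right) 3}{1}\right)^{3} = \left(\left(-3\right) 1\right)^{3} = \left(-3\right)^{3} = -27$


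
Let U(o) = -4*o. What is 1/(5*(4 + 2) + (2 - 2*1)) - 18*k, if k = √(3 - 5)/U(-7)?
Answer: 1/30 - 9*I*√2/14 ≈ 0.033333 - 0.90914*I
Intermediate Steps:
k = I*√2/28 (k = √(3 - 5)/((-4*(-7))) = √(-2)/28 = (I*√2)*(1/28) = I*√2/28 ≈ 0.050508*I)
1/(5*(4 + 2) + (2 - 2*1)) - 18*k = 1/(5*(4 + 2) + (2 - 2*1)) - 9*I*√2/14 = 1/(5*6 + (2 - 2)) - 9*I*√2/14 = 1/(30 + 0) - 9*I*√2/14 = 1/30 - 9*I*√2/14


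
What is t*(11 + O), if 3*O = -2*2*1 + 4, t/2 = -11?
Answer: -242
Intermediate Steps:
t = -22 (t = 2*(-11) = -22)
O = 0 (O = (-2*2*1 + 4)/3 = (-4*1 + 4)/3 = (-4 + 4)/3 = (⅓)*0 = 0)
t*(11 + O) = -22*(11 + 0) = -22*11 = -242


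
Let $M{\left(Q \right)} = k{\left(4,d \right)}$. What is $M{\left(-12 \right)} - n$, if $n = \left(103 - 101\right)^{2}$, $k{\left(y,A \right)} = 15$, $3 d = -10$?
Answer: $11$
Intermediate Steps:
$d = - \frac{10}{3}$ ($d = \frac{1}{3} \left(-10\right) = - \frac{10}{3} \approx -3.3333$)
$M{\left(Q \right)} = 15$
$n = 4$ ($n = 2^{2} = 4$)
$M{\left(-12 \right)} - n = 15 - 4 = 11$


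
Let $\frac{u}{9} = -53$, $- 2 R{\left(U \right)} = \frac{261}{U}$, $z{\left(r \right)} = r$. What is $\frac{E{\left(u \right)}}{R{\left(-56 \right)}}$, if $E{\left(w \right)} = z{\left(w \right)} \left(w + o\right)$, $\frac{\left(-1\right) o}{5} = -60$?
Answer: $\frac{1050672}{29} \approx 36230.0$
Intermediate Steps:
$o = 300$ ($o = \left(-5\right) \left(-60\right) = 300$)
$R{\left(U \right)} = - \frac{261}{2 U}$ ($R{\left(U \right)} = - \frac{261 \frac{1}{U}}{2} = - \frac{261}{2 U}$)
$u = -477$ ($u = 9 \left(-53\right) = -477$)
$E{\left(w \right)} = w \left(300 + w\right)$ ($E{\left(w \right)} = w \left(w + 300\right) = w \left(300 + w\right)$)
$\frac{E{\left(u \right)}}{R{\left(-56 \right)}} = \frac{\left(-477\right) \left(300 - 477\right)}{\left(- \frac{261}{2}\right) \frac{1}{-56}} = \frac{\left(-477\right) \left(-177\right)}{\left(- \frac{261}{2}\right) \left(- \frac{1}{56}\right)} = \frac{84429}{\frac{261}{112}} = 84429 \cdot \frac{112}{261} = \frac{1050672}{29}$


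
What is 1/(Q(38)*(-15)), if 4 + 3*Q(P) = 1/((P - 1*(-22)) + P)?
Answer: 98/1955 ≈ 0.050128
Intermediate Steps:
Q(P) = -4/3 + 1/(3*(22 + 2*P)) (Q(P) = -4/3 + 1/(3*((P - 1*(-22)) + P)) = -4/3 + 1/(3*((P + 22) + P)) = -4/3 + 1/(3*((22 + P) + P)) = -4/3 + 1/(3*(22 + 2*P)))
1/(Q(38)*(-15)) = 1/(((-87 - 8*38)/(6*(11 + 38)))*(-15)) = 1/(((⅙)*(-87 - 304)/49)*(-15)) = 1/(((⅙)*(1/49)*(-391))*(-15)) = 1/(-391/294*(-15)) = 1/(1955/98) = 98/1955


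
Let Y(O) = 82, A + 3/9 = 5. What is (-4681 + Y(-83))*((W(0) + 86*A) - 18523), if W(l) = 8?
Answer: 83304753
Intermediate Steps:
A = 14/3 (A = -⅓ + 5 = 14/3 ≈ 4.6667)
(-4681 + Y(-83))*((W(0) + 86*A) - 18523) = (-4681 + 82)*((8 + 86*(14/3)) - 18523) = -4599*((8 + 1204/3) - 18523) = -4599*(1228/3 - 18523) = -4599*(-54341/3) = 83304753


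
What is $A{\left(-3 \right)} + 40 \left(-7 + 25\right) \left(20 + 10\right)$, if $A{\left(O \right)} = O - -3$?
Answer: $21600$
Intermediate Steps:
$A{\left(O \right)} = 3 + O$ ($A{\left(O \right)} = O + 3 = 3 + O$)
$A{\left(-3 \right)} + 40 \left(-7 + 25\right) \left(20 + 10\right) = \left(3 - 3\right) + 40 \left(-7 + 25\right) \left(20 + 10\right) = 0 + 40 \cdot 18 \cdot 30 = 0 + 40 \cdot 540 = 0 + 21600 = 21600$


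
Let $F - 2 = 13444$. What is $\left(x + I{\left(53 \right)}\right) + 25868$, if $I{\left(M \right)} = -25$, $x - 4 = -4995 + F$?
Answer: $34298$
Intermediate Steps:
$F = 13446$ ($F = 2 + 13444 = 13446$)
$x = 8455$ ($x = 4 + \left(-4995 + 13446\right) = 4 + 8451 = 8455$)
$\left(x + I{\left(53 \right)}\right) + 25868 = \left(8455 - 25\right) + 25868 = 8430 + 25868 = 34298$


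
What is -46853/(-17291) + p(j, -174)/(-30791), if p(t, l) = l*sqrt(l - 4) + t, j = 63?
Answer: 1441561390/532407181 + 174*I*sqrt(178)/30791 ≈ 2.7076 + 0.075394*I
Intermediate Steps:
p(t, l) = t + l*sqrt(-4 + l) (p(t, l) = l*sqrt(-4 + l) + t = t + l*sqrt(-4 + l))
-46853/(-17291) + p(j, -174)/(-30791) = -46853/(-17291) + (63 - 174*sqrt(-4 - 174))/(-30791) = -46853*(-1/17291) + (63 - 174*I*sqrt(178))*(-1/30791) = 46853/17291 + (63 - 174*I*sqrt(178))*(-1/30791) = 46853/17291 + (-63/30791 + 174*I*sqrt(178)/30791) = 1441561390/532407181 + 174*I*sqrt(178)/30791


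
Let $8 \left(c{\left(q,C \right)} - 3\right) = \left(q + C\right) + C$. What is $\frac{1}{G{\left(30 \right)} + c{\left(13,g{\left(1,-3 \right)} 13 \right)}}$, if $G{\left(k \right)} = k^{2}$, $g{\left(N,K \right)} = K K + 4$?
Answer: $\frac{8}{7575} \approx 0.0010561$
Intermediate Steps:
$g{\left(N,K \right)} = 4 + K^{2}$ ($g{\left(N,K \right)} = K^{2} + 4 = 4 + K^{2}$)
$c{\left(q,C \right)} = 3 + \frac{C}{4} + \frac{q}{8}$ ($c{\left(q,C \right)} = 3 + \frac{\left(q + C\right) + C}{8} = 3 + \frac{\left(C + q\right) + C}{8} = 3 + \frac{q + 2 C}{8} = 3 + \left(\frac{C}{4} + \frac{q}{8}\right) = 3 + \frac{C}{4} + \frac{q}{8}$)
$\frac{1}{G{\left(30 \right)} + c{\left(13,g{\left(1,-3 \right)} 13 \right)}} = \frac{1}{30^{2} + \left(3 + \frac{\left(4 + \left(-3\right)^{2}\right) 13}{4} + \frac{1}{8} \cdot 13\right)} = \frac{1}{900 + \left(3 + \frac{\left(4 + 9\right) 13}{4} + \frac{13}{8}\right)} = \frac{1}{900 + \left(3 + \frac{13 \cdot 13}{4} + \frac{13}{8}\right)} = \frac{1}{900 + \left(3 + \frac{1}{4} \cdot 169 + \frac{13}{8}\right)} = \frac{1}{900 + \left(3 + \frac{169}{4} + \frac{13}{8}\right)} = \frac{1}{900 + \frac{375}{8}} = \frac{1}{\frac{7575}{8}} = \frac{8}{7575}$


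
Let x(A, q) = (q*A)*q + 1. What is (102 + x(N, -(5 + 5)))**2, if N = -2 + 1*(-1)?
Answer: 38809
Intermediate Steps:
N = -3 (N = -2 - 1 = -3)
x(A, q) = 1 + A*q**2 (x(A, q) = (A*q)*q + 1 = A*q**2 + 1 = 1 + A*q**2)
(102 + x(N, -(5 + 5)))**2 = (102 + (1 - 3*(5 + 5)**2))**2 = (102 + (1 - 3*(-1*10)**2))**2 = (102 + (1 - 3*(-10)**2))**2 = (102 + (1 - 3*100))**2 = (102 + (1 - 300))**2 = (102 - 299)**2 = (-197)**2 = 38809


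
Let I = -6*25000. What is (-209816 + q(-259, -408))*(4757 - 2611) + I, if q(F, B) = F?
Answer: -450970950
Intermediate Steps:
I = -150000
(-209816 + q(-259, -408))*(4757 - 2611) + I = (-209816 - 259)*(4757 - 2611) - 150000 = -210075*2146 - 150000 = -450820950 - 150000 = -450970950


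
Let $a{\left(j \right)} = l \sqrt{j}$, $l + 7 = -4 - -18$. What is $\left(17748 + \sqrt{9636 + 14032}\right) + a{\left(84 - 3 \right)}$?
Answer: $17811 + 2 \sqrt{5917} \approx 17965.0$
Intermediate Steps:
$l = 7$ ($l = -7 - -14 = -7 + \left(-4 + 18\right) = -7 + 14 = 7$)
$a{\left(j \right)} = 7 \sqrt{j}$
$\left(17748 + \sqrt{9636 + 14032}\right) + a{\left(84 - 3 \right)} = \left(17748 + \sqrt{9636 + 14032}\right) + 7 \sqrt{84 - 3} = \left(17748 + \sqrt{23668}\right) + 7 \sqrt{84 - 3} = \left(17748 + 2 \sqrt{5917}\right) + 7 \sqrt{81} = \left(17748 + 2 \sqrt{5917}\right) + 7 \cdot 9 = \left(17748 + 2 \sqrt{5917}\right) + 63 = 17811 + 2 \sqrt{5917}$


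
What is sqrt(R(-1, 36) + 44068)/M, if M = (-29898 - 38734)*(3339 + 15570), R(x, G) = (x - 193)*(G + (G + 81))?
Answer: -sqrt(14386)/1297762488 ≈ -9.2422e-8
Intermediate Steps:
R(x, G) = (-193 + x)*(81 + 2*G) (R(x, G) = (-193 + x)*(G + (81 + G)) = (-193 + x)*(81 + 2*G))
M = -1297762488 (M = -68632*18909 = -1297762488)
sqrt(R(-1, 36) + 44068)/M = sqrt((-15633 - 386*36 + 81*(-1) + 2*36*(-1)) + 44068)/(-1297762488) = sqrt((-15633 - 13896 - 81 - 72) + 44068)*(-1/1297762488) = sqrt(-29682 + 44068)*(-1/1297762488) = sqrt(14386)*(-1/1297762488) = -sqrt(14386)/1297762488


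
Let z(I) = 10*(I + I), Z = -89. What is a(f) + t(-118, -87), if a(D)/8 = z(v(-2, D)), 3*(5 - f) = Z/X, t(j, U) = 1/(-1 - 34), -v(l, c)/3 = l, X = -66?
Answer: 33599/35 ≈ 959.97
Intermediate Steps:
v(l, c) = -3*l
t(j, U) = -1/35 (t(j, U) = 1/(-35) = -1/35)
z(I) = 20*I (z(I) = 10*(2*I) = 20*I)
f = 901/198 (f = 5 - (-89)/(3*(-66)) = 5 - (-89)*(-1)/(3*66) = 5 - ⅓*89/66 = 5 - 89/198 = 901/198 ≈ 4.5505)
a(D) = 960 (a(D) = 8*(20*(-3*(-2))) = 8*(20*6) = 8*120 = 960)
a(f) + t(-118, -87) = 960 - 1/35 = 33599/35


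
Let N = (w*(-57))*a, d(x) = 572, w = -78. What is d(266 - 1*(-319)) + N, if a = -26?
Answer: -115024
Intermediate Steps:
N = -115596 (N = -78*(-57)*(-26) = 4446*(-26) = -115596)
d(266 - 1*(-319)) + N = 572 - 115596 = -115024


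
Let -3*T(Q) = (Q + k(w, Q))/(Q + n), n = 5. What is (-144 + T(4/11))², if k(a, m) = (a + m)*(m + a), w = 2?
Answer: 8778940416/421201 ≈ 20843.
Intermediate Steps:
k(a, m) = (a + m)² (k(a, m) = (a + m)*(a + m) = (a + m)²)
T(Q) = -(Q + (2 + Q)²)/(3*(5 + Q)) (T(Q) = -(Q + (2 + Q)²)/(3*(Q + 5)) = -(Q + (2 + Q)²)/(3*(5 + Q)))
(-144 + T(4/11))² = (-144 + (-4/11 - (2 + 4/11)²)/(3*(5 + 4/11)))² = (-144 + (-4/11 - (2 + 4*(1/11))²)/(3*(5 + 4*(1/11))))² = (-144 + (-1*4/11 - (2 + 4/11)²)/(3*(5 + 4/11)))² = (-144 + (-4/11 - (26/11)²)/(3*(59/11)))² = (-144 + (⅓)*(11/59)*(-4/11 - 1*676/121))² = (-144 + (⅓)*(11/59)*(-4/11 - 676/121))² = (-144 + (⅓)*(11/59)*(-720/121))² = (-144 - 240/649)² = (-93696/649)² = 8778940416/421201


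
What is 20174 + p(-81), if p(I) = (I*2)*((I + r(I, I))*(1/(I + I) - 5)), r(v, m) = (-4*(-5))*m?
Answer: -1359337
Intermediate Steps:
r(v, m) = 20*m
p(I) = 42*I**2*(-5 + 1/(2*I)) (p(I) = (I*2)*((I + 20*I)*(1/(I + I) - 5)) = (2*I)*((21*I)*(1/(2*I) - 5)) = (2*I)*((21*I)*(-5 + 1/(2*I))) = (2*I)*(21*I*(-5 + 1/(2*I))) = 42*I**2*(-5 + 1/(2*I)))
20174 + p(-81) = 20174 + 21*(-81)*(1 - 10*(-81)) = 20174 + 21*(-81)*(1 + 810) = 20174 + 21*(-81)*811 = 20174 - 1379511 = -1359337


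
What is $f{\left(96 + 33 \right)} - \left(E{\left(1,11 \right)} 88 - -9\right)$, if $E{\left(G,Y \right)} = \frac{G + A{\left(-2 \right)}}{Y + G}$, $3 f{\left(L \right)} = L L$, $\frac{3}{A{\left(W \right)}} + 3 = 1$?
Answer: $\frac{16625}{3} \approx 5541.7$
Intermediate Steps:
$A{\left(W \right)} = - \frac{3}{2}$ ($A{\left(W \right)} = \frac{3}{-3 + 1} = \frac{3}{-2} = 3 \left(- \frac{1}{2}\right) = - \frac{3}{2}$)
$f{\left(L \right)} = \frac{L^{2}}{3}$ ($f{\left(L \right)} = \frac{L L}{3} = \frac{L^{2}}{3}$)
$E{\left(G,Y \right)} = \frac{- \frac{3}{2} + G}{G + Y}$ ($E{\left(G,Y \right)} = \frac{G - \frac{3}{2}}{Y + G} = \frac{- \frac{3}{2} + G}{G + Y}$)
$f{\left(96 + 33 \right)} - \left(E{\left(1,11 \right)} 88 - -9\right) = \frac{\left(96 + 33\right)^{2}}{3} - \left(\frac{- \frac{3}{2} + 1}{1 + 11} \cdot 88 - -9\right) = \frac{129^{2}}{3} - \left(\frac{1}{12} \left(- \frac{1}{2}\right) 88 + \left(-20 + 29\right)\right) = \frac{1}{3} \cdot 16641 - \left(\frac{1}{12} \left(- \frac{1}{2}\right) 88 + 9\right) = 5547 - \left(\left(- \frac{1}{24}\right) 88 + 9\right) = 5547 - \left(- \frac{11}{3} + 9\right) = 5547 - \frac{16}{3} = \frac{16625}{3}$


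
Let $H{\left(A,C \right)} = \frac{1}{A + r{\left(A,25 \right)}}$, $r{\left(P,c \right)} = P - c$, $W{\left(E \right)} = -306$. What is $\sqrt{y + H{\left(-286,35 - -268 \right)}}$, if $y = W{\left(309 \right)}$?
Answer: $\frac{i \sqrt{109061751}}{597} \approx 17.493 i$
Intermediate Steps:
$y = -306$
$H{\left(A,C \right)} = \frac{1}{-25 + 2 A}$ ($H{\left(A,C \right)} = \frac{1}{A + \left(A - 25\right)} = \frac{1}{A + \left(-25 + A\right)} = \frac{1}{-25 + 2 A}$)
$\sqrt{y + H{\left(-286,35 - -268 \right)}} = \sqrt{-306 + \frac{1}{-25 + 2 \left(-286\right)}} = \sqrt{-306 + \frac{1}{-25 - 572}} = \sqrt{-306 + \frac{1}{-597}} = \sqrt{-306 - \frac{1}{597}} = \sqrt{- \frac{182683}{597}} = \frac{i \sqrt{109061751}}{597}$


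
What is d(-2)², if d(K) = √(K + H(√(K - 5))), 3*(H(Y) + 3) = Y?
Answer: -5 + I*√7/3 ≈ -5.0 + 0.88192*I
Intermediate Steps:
H(Y) = -3 + Y/3
d(K) = √(-3 + K + √(-5 + K)/3) (d(K) = √(K + (-3 + √(K - 5)/3)) = √(K + (-3 + √(-5 + K)/3)) = √(-3 + K + √(-5 + K)/3))
d(-2)² = (√(-27 + 3*√(-5 - 2) + 9*(-2))/3)² = (√(-27 + 3*√(-7) - 18)/3)² = (√(-27 + 3*(I*√7) - 18)/3)² = (√(-27 + 3*I*√7 - 18)/3)² = (√(-45 + 3*I*√7)/3)² = -5 + I*√7/3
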